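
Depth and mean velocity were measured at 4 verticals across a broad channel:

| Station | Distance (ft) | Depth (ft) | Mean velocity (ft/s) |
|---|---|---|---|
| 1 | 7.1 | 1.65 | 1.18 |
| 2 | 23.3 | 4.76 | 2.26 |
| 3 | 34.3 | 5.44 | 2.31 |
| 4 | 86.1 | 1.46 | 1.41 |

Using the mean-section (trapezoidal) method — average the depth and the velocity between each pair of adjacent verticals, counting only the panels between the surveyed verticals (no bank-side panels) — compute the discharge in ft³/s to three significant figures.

550 ft³/s

Panel 1-2: Δb = 16.2 ft, d̄ = (1.65+4.76)/2 = 3.205, v̄ = (1.18+2.26)/2 = 1.72 → q = 16.2×3.205×1.72 = 89.30 ft³/s
Panel 2-3: Δb = 11 ft, d̄ = (4.76+5.44)/2 = 5.1, v̄ = (2.26+2.31)/2 = 2.285 → q = 11×5.1×2.285 = 128.2 ft³/s
Panel 3-4: Δb = 51.8 ft, d̄ = (5.44+1.46)/2 = 3.45, v̄ = (2.31+1.41)/2 = 1.86 → q = 51.8×3.45×1.86 = 332.4 ft³/s
Q = Σ q = 549.9 ft³/s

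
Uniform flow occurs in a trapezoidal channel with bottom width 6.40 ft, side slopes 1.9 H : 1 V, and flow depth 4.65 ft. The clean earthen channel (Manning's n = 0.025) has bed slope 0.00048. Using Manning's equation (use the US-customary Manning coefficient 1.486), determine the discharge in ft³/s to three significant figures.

178 ft³/s

A = (b + z·y)·y = (6.40 + 1.9×4.65)×4.65 = 70.84 ft²
P = b + 2y√(1+z²) = 6.40 + 2×4.65×√(1+1.9²) = 26.37 ft
R = A/P = 70.84/26.37 = 2.687 ft
Q = (1.486/n)·A·R^(2/3)·S^(1/2) = (1.486/0.025) × 70.84 × 2.687^(2/3) × 0.00048^(1/2) = 178.3 ft³/s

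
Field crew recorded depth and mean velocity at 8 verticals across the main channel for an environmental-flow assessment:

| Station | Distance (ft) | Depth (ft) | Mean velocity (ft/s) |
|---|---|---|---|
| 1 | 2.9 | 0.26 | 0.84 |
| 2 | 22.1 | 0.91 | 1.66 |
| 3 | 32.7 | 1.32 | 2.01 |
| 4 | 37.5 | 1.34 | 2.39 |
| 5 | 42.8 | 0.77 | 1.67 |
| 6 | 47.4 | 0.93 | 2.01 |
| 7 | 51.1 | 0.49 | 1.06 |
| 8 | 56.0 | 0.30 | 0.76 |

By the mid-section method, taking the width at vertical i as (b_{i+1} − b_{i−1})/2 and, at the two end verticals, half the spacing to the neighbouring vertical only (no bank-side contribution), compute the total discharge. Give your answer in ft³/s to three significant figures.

w_1 = (22.1 − 2.9)/2 = 9.6 ft; q_1 = 0.84 × 0.26 × 9.6 = 2.097 ft³/s
w_2 = (32.7 − 2.9)/2 = 14.9 ft; q_2 = 1.66 × 0.91 × 14.9 = 22.51 ft³/s
w_3 = (37.5 − 22.1)/2 = 7.7 ft; q_3 = 2.01 × 1.32 × 7.7 = 20.43 ft³/s
w_4 = (42.8 − 32.7)/2 = 5.05 ft; q_4 = 2.39 × 1.34 × 5.05 = 16.17 ft³/s
w_5 = (47.4 − 37.5)/2 = 4.95 ft; q_5 = 1.67 × 0.77 × 4.95 = 6.365 ft³/s
w_6 = (51.1 − 42.8)/2 = 4.15 ft; q_6 = 2.01 × 0.93 × 4.15 = 7.758 ft³/s
w_7 = (56.0 − 47.4)/2 = 4.3 ft; q_7 = 1.06 × 0.49 × 4.3 = 2.233 ft³/s
w_8 = (56.0 − 51.1)/2 = 2.45 ft; q_8 = 0.76 × 0.30 × 2.45 = 0.5586 ft³/s
Q = Σ qᵢ = 78.12 ft³/s

78.1 ft³/s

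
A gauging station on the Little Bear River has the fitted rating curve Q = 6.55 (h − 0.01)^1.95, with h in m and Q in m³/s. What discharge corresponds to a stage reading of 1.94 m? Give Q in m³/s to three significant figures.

Q = 6.55 × (1.94 − 0.01)^1.95 = 6.55 × 1.93^1.95 = 23.61 m³/s

23.6 m³/s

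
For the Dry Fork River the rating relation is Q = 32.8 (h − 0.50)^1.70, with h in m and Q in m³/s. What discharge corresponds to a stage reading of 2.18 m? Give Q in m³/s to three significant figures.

Q = 32.8 × (2.18 − 0.50)^1.70 = 32.8 × 1.68^1.70 = 79.23 m³/s

79.2 m³/s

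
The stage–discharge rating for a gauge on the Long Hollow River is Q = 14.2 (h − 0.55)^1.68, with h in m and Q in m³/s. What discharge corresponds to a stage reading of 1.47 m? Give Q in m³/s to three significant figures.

12.3 m³/s

Q = 14.2 × (1.47 − 0.55)^1.68 = 14.2 × 0.92^1.68 = 12.34 m³/s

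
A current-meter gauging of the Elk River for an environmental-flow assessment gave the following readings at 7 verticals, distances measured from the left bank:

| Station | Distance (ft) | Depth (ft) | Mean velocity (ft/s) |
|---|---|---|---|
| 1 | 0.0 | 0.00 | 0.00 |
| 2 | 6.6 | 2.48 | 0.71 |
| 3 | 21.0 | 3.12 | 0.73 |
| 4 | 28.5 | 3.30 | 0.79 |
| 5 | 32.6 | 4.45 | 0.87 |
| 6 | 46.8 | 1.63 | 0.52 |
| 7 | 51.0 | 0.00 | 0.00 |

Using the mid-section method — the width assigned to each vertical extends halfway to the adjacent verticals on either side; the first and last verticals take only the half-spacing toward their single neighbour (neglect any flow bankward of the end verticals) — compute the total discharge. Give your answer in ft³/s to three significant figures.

w_2 = (21.0 − 0.0)/2 = 10.5 ft; q_2 = 0.71 × 2.48 × 10.5 = 18.49 ft³/s
w_3 = (28.5 − 6.6)/2 = 10.95 ft; q_3 = 0.73 × 3.12 × 10.95 = 24.94 ft³/s
w_4 = (32.6 − 21.0)/2 = 5.8 ft; q_4 = 0.79 × 3.30 × 5.8 = 15.12 ft³/s
w_5 = (46.8 − 28.5)/2 = 9.15 ft; q_5 = 0.87 × 4.45 × 9.15 = 35.42 ft³/s
w_6 = (51.0 − 32.6)/2 = 9.2 ft; q_6 = 0.52 × 1.63 × 9.2 = 7.798 ft³/s
Stations 1, 7 contribute zero (depth or velocity is 0).
Q = Σ qᵢ = 101.8 ft³/s

102 ft³/s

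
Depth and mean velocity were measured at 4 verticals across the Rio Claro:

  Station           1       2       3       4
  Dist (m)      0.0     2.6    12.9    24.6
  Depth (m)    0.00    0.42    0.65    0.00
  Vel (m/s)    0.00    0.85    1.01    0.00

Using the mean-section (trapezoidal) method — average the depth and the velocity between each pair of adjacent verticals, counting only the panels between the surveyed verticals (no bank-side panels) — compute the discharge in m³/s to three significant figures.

7.28 m³/s

Panel 1-2: Δb = 2.6 m, d̄ = (0.00+0.42)/2 = 0.21, v̄ = (0.00+0.85)/2 = 0.425 → q = 2.6×0.21×0.425 = 0.2321 m³/s
Panel 2-3: Δb = 10.3 m, d̄ = (0.42+0.65)/2 = 0.535, v̄ = (0.85+1.01)/2 = 0.93 → q = 10.3×0.535×0.93 = 5.125 m³/s
Panel 3-4: Δb = 11.7 m, d̄ = (0.65+0.00)/2 = 0.325, v̄ = (1.01+0.00)/2 = 0.505 → q = 11.7×0.325×0.505 = 1.920 m³/s
Q = Σ q = 7.277 m³/s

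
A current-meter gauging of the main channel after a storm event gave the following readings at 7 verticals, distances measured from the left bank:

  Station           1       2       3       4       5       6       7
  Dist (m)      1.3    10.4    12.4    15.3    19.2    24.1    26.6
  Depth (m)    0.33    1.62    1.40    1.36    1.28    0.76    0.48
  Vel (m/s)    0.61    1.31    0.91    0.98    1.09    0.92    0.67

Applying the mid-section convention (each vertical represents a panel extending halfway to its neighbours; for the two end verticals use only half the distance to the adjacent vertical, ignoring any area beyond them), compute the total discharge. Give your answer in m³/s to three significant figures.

29.5 m³/s

w_1 = (10.4 − 1.3)/2 = 4.55 m; q_1 = 0.61 × 0.33 × 4.55 = 0.9159 m³/s
w_2 = (12.4 − 1.3)/2 = 5.55 m; q_2 = 1.31 × 1.62 × 5.55 = 11.78 m³/s
w_3 = (15.3 − 10.4)/2 = 2.45 m; q_3 = 0.91 × 1.40 × 2.45 = 3.121 m³/s
w_4 = (19.2 − 12.4)/2 = 3.4 m; q_4 = 0.98 × 1.36 × 3.4 = 4.532 m³/s
w_5 = (24.1 − 15.3)/2 = 4.4 m; q_5 = 1.09 × 1.28 × 4.4 = 6.139 m³/s
w_6 = (26.6 − 19.2)/2 = 3.7 m; q_6 = 0.92 × 0.76 × 3.7 = 2.587 m³/s
w_7 = (26.6 − 24.1)/2 = 1.25 m; q_7 = 0.67 × 0.48 × 1.25 = 0.4020 m³/s
Q = Σ qᵢ = 29.47 m³/s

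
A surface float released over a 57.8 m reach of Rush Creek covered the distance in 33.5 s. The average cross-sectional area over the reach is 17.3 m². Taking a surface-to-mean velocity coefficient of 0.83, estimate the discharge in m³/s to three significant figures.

v_surface = L / t̄ = 57.8 / 33.5 = 1.725 m/s
v_mean = 0.83 × 1.725 = 1.432 m/s
Q = A × v_mean = 17.3 × 1.432 = 24.77 m³/s

24.8 m³/s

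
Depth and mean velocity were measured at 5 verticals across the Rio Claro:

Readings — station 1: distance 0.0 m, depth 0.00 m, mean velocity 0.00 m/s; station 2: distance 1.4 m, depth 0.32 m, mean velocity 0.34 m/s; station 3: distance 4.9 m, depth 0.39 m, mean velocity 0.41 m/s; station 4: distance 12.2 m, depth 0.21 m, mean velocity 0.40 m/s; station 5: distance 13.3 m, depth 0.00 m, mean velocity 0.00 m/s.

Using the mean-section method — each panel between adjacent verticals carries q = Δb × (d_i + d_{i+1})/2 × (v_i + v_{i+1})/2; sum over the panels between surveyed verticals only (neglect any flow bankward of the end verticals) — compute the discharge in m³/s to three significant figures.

Panel 1-2: Δb = 1.4 m, d̄ = (0.00+0.32)/2 = 0.16, v̄ = (0.00+0.34)/2 = 0.17 → q = 1.4×0.16×0.17 = 0.03808 m³/s
Panel 2-3: Δb = 3.5 m, d̄ = (0.32+0.39)/2 = 0.355, v̄ = (0.34+0.41)/2 = 0.375 → q = 3.5×0.355×0.375 = 0.4659 m³/s
Panel 3-4: Δb = 7.3 m, d̄ = (0.39+0.21)/2 = 0.3, v̄ = (0.41+0.40)/2 = 0.405 → q = 7.3×0.3×0.405 = 0.8870 m³/s
Panel 4-5: Δb = 1.1 m, d̄ = (0.21+0.00)/2 = 0.105, v̄ = (0.40+0.00)/2 = 0.2 → q = 1.1×0.105×0.2 = 0.02310 m³/s
Q = Σ q = 1.414 m³/s

1.41 m³/s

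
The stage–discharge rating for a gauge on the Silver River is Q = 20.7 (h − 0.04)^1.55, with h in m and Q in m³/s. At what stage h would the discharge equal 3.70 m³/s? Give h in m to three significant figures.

0.369 m

h − h₀ = (Q/C)^(1/b) = (3.70/20.7)^(1/1.55) = 0.3293 m
h = 0.04 + 0.3293 = 0.3693 m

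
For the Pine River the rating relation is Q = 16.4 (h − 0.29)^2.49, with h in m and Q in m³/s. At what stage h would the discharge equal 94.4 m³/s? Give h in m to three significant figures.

h − h₀ = (Q/C)^(1/b) = (94.4/16.4)^(1/2.49) = 2.020 m
h = 0.29 + 2.020 = 2.310 m

2.31 m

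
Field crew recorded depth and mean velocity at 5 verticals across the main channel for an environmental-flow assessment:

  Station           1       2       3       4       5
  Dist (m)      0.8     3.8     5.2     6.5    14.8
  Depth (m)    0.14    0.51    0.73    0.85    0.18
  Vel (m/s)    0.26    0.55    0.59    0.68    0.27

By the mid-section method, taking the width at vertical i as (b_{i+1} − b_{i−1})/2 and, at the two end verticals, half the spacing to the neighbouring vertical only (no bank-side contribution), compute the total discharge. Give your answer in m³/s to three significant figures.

w_1 = (3.8 − 0.8)/2 = 1.5 m; q_1 = 0.26 × 0.14 × 1.5 = 0.05460 m³/s
w_2 = (5.2 − 0.8)/2 = 2.2 m; q_2 = 0.55 × 0.51 × 2.2 = 0.6171 m³/s
w_3 = (6.5 − 3.8)/2 = 1.35 m; q_3 = 0.59 × 0.73 × 1.35 = 0.5814 m³/s
w_4 = (14.8 − 5.2)/2 = 4.8 m; q_4 = 0.68 × 0.85 × 4.8 = 2.774 m³/s
w_5 = (14.8 − 6.5)/2 = 4.15 m; q_5 = 0.27 × 0.18 × 4.15 = 0.2017 m³/s
Q = Σ qᵢ = 4.229 m³/s

4.23 m³/s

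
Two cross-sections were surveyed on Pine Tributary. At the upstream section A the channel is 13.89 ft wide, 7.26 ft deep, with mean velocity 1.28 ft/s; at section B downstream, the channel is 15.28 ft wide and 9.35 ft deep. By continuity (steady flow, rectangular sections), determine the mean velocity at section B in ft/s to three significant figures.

0.903 ft/s

Q = A₁V₁ = (13.89×7.26) × 1.28 = 129.1 ft³/s
A₂ = 15.28 × 9.35 = 142.9 ft²
V₂ = Q/A₂ = 129.1/142.9 = 0.9035 ft/s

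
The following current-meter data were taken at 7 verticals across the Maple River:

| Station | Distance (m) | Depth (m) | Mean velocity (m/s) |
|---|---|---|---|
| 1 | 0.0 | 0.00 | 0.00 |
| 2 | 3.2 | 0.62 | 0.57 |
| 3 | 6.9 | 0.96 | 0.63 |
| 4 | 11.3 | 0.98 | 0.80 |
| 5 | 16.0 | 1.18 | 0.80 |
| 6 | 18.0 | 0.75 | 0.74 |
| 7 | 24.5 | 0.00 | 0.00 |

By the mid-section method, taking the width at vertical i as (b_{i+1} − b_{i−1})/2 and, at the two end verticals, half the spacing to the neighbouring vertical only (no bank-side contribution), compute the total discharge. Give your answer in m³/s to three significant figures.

12.8 m³/s

w_2 = (6.9 − 0.0)/2 = 3.45 m; q_2 = 0.57 × 0.62 × 3.45 = 1.219 m³/s
w_3 = (11.3 − 3.2)/2 = 4.05 m; q_3 = 0.63 × 0.96 × 4.05 = 2.449 m³/s
w_4 = (16.0 − 6.9)/2 = 4.55 m; q_4 = 0.80 × 0.98 × 4.55 = 3.567 m³/s
w_5 = (18.0 − 11.3)/2 = 3.35 m; q_5 = 0.80 × 1.18 × 3.35 = 3.162 m³/s
w_6 = (24.5 − 16.0)/2 = 4.25 m; q_6 = 0.74 × 0.75 × 4.25 = 2.359 m³/s
Stations 1, 7 contribute zero (depth or velocity is 0).
Q = Σ qᵢ = 12.76 m³/s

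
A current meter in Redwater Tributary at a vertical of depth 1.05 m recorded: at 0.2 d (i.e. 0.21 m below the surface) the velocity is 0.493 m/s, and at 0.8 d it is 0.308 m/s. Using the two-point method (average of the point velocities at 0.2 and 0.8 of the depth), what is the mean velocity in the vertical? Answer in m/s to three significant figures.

v̄ = (0.493 + 0.308) / 2 = 0.4005 m/s

0.401 m/s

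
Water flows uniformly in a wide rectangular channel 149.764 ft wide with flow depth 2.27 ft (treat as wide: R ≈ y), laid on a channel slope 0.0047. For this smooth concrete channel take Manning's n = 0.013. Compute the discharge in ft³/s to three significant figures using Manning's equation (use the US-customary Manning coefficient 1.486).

4600 ft³/s

A = b·y = 149.764 × 2.27 = 340.0 ft²
Wide channel: R ≈ y = 2.27 ft
Q = (1.486/n)·A·R^(2/3)·S^(1/2) = (1.486/0.013) × 340.0 × 2.270^(2/3) × 0.0047^(1/2) = 4602 ft³/s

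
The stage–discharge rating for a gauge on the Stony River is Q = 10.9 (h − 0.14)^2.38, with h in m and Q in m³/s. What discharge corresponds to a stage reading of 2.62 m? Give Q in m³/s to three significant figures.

94.7 m³/s

Q = 10.9 × (2.62 − 0.14)^2.38 = 10.9 × 2.48^2.38 = 94.67 m³/s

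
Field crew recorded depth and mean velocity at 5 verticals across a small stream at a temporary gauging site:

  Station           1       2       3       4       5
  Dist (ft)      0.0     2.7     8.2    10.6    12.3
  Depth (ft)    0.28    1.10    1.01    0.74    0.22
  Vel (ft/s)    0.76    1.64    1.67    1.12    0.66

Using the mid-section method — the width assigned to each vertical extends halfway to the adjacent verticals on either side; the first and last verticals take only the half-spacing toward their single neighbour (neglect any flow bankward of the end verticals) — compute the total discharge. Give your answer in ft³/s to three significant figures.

16.2 ft³/s

w_1 = (2.7 − 0.0)/2 = 1.35 ft; q_1 = 0.76 × 0.28 × 1.35 = 0.2873 ft³/s
w_2 = (8.2 − 0.0)/2 = 4.1 ft; q_2 = 1.64 × 1.10 × 4.1 = 7.396 ft³/s
w_3 = (10.6 − 2.7)/2 = 3.95 ft; q_3 = 1.67 × 1.01 × 3.95 = 6.662 ft³/s
w_4 = (12.3 − 8.2)/2 = 2.05 ft; q_4 = 1.12 × 0.74 × 2.05 = 1.699 ft³/s
w_5 = (12.3 − 10.6)/2 = 0.85 ft; q_5 = 0.66 × 0.22 × 0.85 = 0.1234 ft³/s
Q = Σ qᵢ = 16.17 ft³/s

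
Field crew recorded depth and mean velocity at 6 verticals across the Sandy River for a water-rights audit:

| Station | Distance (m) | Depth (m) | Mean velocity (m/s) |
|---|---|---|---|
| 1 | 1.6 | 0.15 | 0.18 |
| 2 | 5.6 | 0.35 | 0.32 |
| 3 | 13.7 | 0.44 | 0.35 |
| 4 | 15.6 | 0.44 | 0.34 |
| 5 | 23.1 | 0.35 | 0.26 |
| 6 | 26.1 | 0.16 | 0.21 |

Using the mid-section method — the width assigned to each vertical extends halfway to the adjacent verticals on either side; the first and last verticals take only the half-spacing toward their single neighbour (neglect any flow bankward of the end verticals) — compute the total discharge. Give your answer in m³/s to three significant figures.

2.73 m³/s

w_1 = (5.6 − 1.6)/2 = 2 m; q_1 = 0.18 × 0.15 × 2 = 0.05400 m³/s
w_2 = (13.7 − 1.6)/2 = 6.05 m; q_2 = 0.32 × 0.35 × 6.05 = 0.6776 m³/s
w_3 = (15.6 − 5.6)/2 = 5 m; q_3 = 0.35 × 0.44 × 5 = 0.7700 m³/s
w_4 = (23.1 − 13.7)/2 = 4.7 m; q_4 = 0.34 × 0.44 × 4.7 = 0.7031 m³/s
w_5 = (26.1 − 15.6)/2 = 5.25 m; q_5 = 0.26 × 0.35 × 5.25 = 0.4778 m³/s
w_6 = (26.1 − 23.1)/2 = 1.5 m; q_6 = 0.21 × 0.16 × 1.5 = 0.05040 m³/s
Q = Σ qᵢ = 2.733 m³/s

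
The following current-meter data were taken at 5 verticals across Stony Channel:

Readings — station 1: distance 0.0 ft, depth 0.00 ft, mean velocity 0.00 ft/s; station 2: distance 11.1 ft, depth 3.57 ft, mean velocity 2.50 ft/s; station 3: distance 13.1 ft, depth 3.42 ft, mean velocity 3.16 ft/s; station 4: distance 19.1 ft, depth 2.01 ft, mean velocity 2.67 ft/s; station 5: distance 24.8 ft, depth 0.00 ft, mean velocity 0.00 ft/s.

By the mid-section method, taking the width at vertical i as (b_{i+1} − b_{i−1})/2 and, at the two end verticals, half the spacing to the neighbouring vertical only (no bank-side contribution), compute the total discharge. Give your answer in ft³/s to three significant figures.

133 ft³/s

w_2 = (13.1 − 0.0)/2 = 6.55 ft; q_2 = 2.50 × 3.57 × 6.55 = 58.46 ft³/s
w_3 = (19.1 − 11.1)/2 = 4 ft; q_3 = 3.16 × 3.42 × 4 = 43.23 ft³/s
w_4 = (24.8 − 13.1)/2 = 5.85 ft; q_4 = 2.67 × 2.01 × 5.85 = 31.40 ft³/s
Stations 1, 5 contribute zero (depth or velocity is 0).
Q = Σ qᵢ = 133.1 ft³/s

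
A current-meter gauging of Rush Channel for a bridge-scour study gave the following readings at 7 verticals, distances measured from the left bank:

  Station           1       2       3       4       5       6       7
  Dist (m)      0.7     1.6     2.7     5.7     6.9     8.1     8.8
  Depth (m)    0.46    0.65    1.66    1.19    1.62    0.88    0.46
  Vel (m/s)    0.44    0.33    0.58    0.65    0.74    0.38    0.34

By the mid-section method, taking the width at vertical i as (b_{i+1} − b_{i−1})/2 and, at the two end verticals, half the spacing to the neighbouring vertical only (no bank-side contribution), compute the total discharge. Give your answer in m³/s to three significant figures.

5.71 m³/s

w_1 = (1.6 − 0.7)/2 = 0.45 m; q_1 = 0.44 × 0.46 × 0.45 = 0.09108 m³/s
w_2 = (2.7 − 0.7)/2 = 1 m; q_2 = 0.33 × 0.65 × 1 = 0.2145 m³/s
w_3 = (5.7 − 1.6)/2 = 2.05 m; q_3 = 0.58 × 1.66 × 2.05 = 1.974 m³/s
w_4 = (6.9 − 2.7)/2 = 2.1 m; q_4 = 0.65 × 1.19 × 2.1 = 1.624 m³/s
w_5 = (8.1 − 5.7)/2 = 1.2 m; q_5 = 0.74 × 1.62 × 1.2 = 1.439 m³/s
w_6 = (8.8 − 6.9)/2 = 0.95 m; q_6 = 0.38 × 0.88 × 0.95 = 0.3177 m³/s
w_7 = (8.8 − 8.1)/2 = 0.35 m; q_7 = 0.34 × 0.46 × 0.35 = 0.05474 m³/s
Q = Σ qᵢ = 5.715 m³/s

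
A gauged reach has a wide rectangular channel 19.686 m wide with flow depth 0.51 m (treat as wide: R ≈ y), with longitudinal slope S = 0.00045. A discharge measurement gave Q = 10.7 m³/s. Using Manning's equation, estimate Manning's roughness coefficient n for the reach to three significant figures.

A = b·y = 19.686 × 0.51 = 10.04 m²
Wide channel: R ≈ y = 0.51 m
n = (1/Q)·A·R^(2/3)·S^(1/2) = (1/10.7) × 10.04 × 0.6383 × 0.02121 = 0.01271

0.0127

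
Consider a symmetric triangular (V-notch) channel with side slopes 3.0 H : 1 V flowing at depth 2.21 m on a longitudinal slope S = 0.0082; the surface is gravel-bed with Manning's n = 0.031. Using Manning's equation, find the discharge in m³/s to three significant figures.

44.2 m³/s

A = z·y² = 3.0×2.21² = 14.65 m²
P = 2y√(1+z²) = 2×2.21×√(1+3.0²) = 13.98 m
R = A/P = 14.65/13.98 = 1.048 m
Q = (1/n)·A·R^(2/3)·S^(1/2) = (1/0.031) × 14.65 × 1.048^(2/3) × 0.0082^(1/2) = 44.17 m³/s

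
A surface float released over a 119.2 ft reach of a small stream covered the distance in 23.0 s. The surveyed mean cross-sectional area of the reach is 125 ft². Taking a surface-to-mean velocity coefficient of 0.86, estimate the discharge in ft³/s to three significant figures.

557 ft³/s

v_surface = L / t̄ = 119.2 / 23 = 5.183 ft/s
v_mean = 0.86 × 5.183 = 4.457 ft/s
Q = A × v_mean = 125 × 4.457 = 557.1 ft³/s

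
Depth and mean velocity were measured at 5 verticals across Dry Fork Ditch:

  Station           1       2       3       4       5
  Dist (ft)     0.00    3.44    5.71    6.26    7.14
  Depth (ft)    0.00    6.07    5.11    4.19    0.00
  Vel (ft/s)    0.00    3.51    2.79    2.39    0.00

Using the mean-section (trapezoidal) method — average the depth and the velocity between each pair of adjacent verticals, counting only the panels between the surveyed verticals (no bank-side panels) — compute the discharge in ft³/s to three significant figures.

67.1 ft³/s

Panel 1-2: Δb = 3.44 ft, d̄ = (0.00+6.07)/2 = 3.035, v̄ = (0.00+3.51)/2 = 1.755 → q = 3.44×3.035×1.755 = 18.32 ft³/s
Panel 2-3: Δb = 2.27 ft, d̄ = (6.07+5.11)/2 = 5.59, v̄ = (3.51+2.79)/2 = 3.15 → q = 2.27×5.59×3.15 = 39.97 ft³/s
Panel 3-4: Δb = 0.55 ft, d̄ = (5.11+4.19)/2 = 4.65, v̄ = (2.79+2.39)/2 = 2.59 → q = 0.55×4.65×2.59 = 6.624 ft³/s
Panel 4-5: Δb = 0.88 ft, d̄ = (4.19+0.00)/2 = 2.095, v̄ = (2.39+0.00)/2 = 1.195 → q = 0.88×2.095×1.195 = 2.203 ft³/s
Q = Σ q = 67.12 ft³/s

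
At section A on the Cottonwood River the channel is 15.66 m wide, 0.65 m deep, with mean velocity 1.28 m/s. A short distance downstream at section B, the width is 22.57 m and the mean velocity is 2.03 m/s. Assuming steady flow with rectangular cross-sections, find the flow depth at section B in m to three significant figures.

0.284 m

Q = A₁V₁ = (15.66×0.65) × 1.28 = 13.03 m³/s
d₂ = Q/(b₂ V₂) = 13.03/(22.57×2.03) = 0.2844 m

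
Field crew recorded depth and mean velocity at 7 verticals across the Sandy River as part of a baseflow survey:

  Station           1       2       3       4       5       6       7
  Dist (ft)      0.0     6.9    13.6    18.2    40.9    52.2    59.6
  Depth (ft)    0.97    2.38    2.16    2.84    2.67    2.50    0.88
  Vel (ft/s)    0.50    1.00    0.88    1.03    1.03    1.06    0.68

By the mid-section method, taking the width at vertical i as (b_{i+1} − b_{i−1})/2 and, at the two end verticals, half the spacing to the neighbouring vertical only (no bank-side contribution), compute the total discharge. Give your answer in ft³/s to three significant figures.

w_1 = (6.9 − 0.0)/2 = 3.45 ft; q_1 = 0.50 × 0.97 × 3.45 = 1.673 ft³/s
w_2 = (13.6 − 0.0)/2 = 6.8 ft; q_2 = 1.00 × 2.38 × 6.8 = 16.18 ft³/s
w_3 = (18.2 − 6.9)/2 = 5.65 ft; q_3 = 0.88 × 2.16 × 5.65 = 10.74 ft³/s
w_4 = (40.9 − 13.6)/2 = 13.65 ft; q_4 = 1.03 × 2.84 × 13.65 = 39.93 ft³/s
w_5 = (52.2 − 18.2)/2 = 17 ft; q_5 = 1.03 × 2.67 × 17 = 46.75 ft³/s
w_6 = (59.6 − 40.9)/2 = 9.35 ft; q_6 = 1.06 × 2.50 × 9.35 = 24.78 ft³/s
w_7 = (59.6 − 52.2)/2 = 3.7 ft; q_7 = 0.68 × 0.88 × 3.7 = 2.214 ft³/s
Q = Σ qᵢ = 142.3 ft³/s

142 ft³/s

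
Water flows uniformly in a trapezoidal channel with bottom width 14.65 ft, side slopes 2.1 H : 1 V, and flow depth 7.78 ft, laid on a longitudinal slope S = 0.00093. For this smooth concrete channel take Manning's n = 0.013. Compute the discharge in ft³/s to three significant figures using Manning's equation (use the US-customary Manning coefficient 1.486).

2370 ft³/s

A = (b + z·y)·y = (14.65 + 2.1×7.78)×7.78 = 241.1 ft²
P = b + 2y√(1+z²) = 14.65 + 2×7.78×√(1+2.1²) = 50.84 ft
R = A/P = 241.1/50.84 = 4.742 ft
Q = (1.486/n)·A·R^(2/3)·S^(1/2) = (1.486/0.013) × 241.1 × 4.742^(2/3) × 0.00093^(1/2) = 2372 ft³/s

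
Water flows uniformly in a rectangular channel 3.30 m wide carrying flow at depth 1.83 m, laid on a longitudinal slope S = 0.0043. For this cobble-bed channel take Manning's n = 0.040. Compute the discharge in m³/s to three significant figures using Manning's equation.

A = b·y = 3.30 × 1.83 = 6.039 m²
P = b + 2y = 3.30 + 2×1.83 = 6.960 m
R = A/P = 6.039/6.960 = 0.8677 m
Q = (1/n)·A·R^(2/3)·S^(1/2) = (1/0.040) × 6.039 × 0.8677^(2/3) × 0.0043^(1/2) = 9.006 m³/s

9.01 m³/s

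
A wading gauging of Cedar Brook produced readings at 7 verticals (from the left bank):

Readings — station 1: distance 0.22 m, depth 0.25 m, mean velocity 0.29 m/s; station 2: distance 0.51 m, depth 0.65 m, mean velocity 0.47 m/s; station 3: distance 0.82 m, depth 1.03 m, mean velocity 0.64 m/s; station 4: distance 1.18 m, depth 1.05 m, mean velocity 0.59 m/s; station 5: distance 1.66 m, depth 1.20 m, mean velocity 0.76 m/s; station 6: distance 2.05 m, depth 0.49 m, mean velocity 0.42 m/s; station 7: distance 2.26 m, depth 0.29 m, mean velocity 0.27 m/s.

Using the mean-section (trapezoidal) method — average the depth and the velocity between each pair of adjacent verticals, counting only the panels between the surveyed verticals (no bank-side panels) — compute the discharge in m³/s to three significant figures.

1.01 m³/s

Panel 1-2: Δb = 0.29 m, d̄ = (0.25+0.65)/2 = 0.45, v̄ = (0.29+0.47)/2 = 0.38 → q = 0.29×0.45×0.38 = 0.04959 m³/s
Panel 2-3: Δb = 0.31 m, d̄ = (0.65+1.03)/2 = 0.84, v̄ = (0.47+0.64)/2 = 0.555 → q = 0.31×0.84×0.555 = 0.1445 m³/s
Panel 3-4: Δb = 0.36 m, d̄ = (1.03+1.05)/2 = 1.04, v̄ = (0.64+0.59)/2 = 0.615 → q = 0.36×1.04×0.615 = 0.2303 m³/s
Panel 4-5: Δb = 0.48 m, d̄ = (1.05+1.20)/2 = 1.125, v̄ = (0.59+0.76)/2 = 0.675 → q = 0.48×1.125×0.675 = 0.3645 m³/s
Panel 5-6: Δb = 0.39 m, d̄ = (1.20+0.49)/2 = 0.845, v̄ = (0.76+0.42)/2 = 0.59 → q = 0.39×0.845×0.59 = 0.1944 m³/s
Panel 6-7: Δb = 0.21 m, d̄ = (0.49+0.29)/2 = 0.39, v̄ = (0.42+0.27)/2 = 0.345 → q = 0.21×0.39×0.345 = 0.02826 m³/s
Q = Σ q = 1.012 m³/s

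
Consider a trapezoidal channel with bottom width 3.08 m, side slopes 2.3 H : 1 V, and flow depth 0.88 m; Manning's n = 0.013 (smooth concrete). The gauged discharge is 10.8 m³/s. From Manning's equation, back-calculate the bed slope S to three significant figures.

A = (b + z·y)·y = (3.08 + 2.3×0.88)×0.88 = 4.492 m²
P = b + 2y√(1+z²) = 3.08 + 2×0.88×√(1+2.3²) = 7.494 m
R = A/P = 4.492/7.494 = 0.5993 m
S = (Q·n / (1·A·R^(2/3)))² = (10.8×0.013 / (1×4.492×0.7109))² = 0.001934

0.00193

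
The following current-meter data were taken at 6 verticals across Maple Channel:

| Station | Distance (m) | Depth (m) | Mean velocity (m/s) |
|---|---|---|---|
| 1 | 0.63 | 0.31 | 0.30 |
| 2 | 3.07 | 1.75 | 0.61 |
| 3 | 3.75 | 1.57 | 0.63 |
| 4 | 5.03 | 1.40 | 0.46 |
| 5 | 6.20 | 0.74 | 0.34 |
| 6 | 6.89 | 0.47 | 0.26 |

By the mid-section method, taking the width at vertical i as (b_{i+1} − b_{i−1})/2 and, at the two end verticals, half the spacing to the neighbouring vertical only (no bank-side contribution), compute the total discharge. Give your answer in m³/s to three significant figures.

w_1 = (3.07 − 0.63)/2 = 1.22 m; q_1 = 0.30 × 0.31 × 1.22 = 0.1135 m³/s
w_2 = (3.75 − 0.63)/2 = 1.56 m; q_2 = 0.61 × 1.75 × 1.56 = 1.665 m³/s
w_3 = (5.03 − 3.07)/2 = 0.98 m; q_3 = 0.63 × 1.57 × 0.98 = 0.9693 m³/s
w_4 = (6.20 − 3.75)/2 = 1.225 m; q_4 = 0.46 × 1.40 × 1.225 = 0.7889 m³/s
w_5 = (6.89 − 5.03)/2 = 0.93 m; q_5 = 0.34 × 0.74 × 0.93 = 0.2340 m³/s
w_6 = (6.89 − 6.20)/2 = 0.345 m; q_6 = 0.26 × 0.47 × 0.345 = 0.04216 m³/s
Q = Σ qᵢ = 3.813 m³/s

3.81 m³/s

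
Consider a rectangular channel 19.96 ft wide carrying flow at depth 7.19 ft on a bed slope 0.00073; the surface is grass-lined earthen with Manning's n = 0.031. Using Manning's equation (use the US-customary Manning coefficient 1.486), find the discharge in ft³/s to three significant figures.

A = b·y = 19.96 × 7.19 = 143.5 ft²
P = b + 2y = 19.96 + 2×7.19 = 34.34 ft
R = A/P = 143.5/34.34 = 4.179 ft
Q = (1.486/n)·A·R^(2/3)·S^(1/2) = (1.486/0.031) × 143.5 × 4.179^(2/3) × 0.00073^(1/2) = 482.2 ft³/s

482 ft³/s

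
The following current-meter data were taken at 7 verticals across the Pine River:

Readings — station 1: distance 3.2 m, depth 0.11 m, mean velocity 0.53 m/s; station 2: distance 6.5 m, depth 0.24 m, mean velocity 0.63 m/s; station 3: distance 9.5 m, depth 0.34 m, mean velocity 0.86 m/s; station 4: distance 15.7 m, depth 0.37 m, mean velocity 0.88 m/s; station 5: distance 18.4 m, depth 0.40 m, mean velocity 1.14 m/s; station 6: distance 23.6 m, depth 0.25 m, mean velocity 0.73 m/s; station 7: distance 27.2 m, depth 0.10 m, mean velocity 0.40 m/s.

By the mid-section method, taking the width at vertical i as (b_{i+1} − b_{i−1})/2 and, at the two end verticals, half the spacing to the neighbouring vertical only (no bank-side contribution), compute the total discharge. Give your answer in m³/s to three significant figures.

w_1 = (6.5 − 3.2)/2 = 1.65 m; q_1 = 0.53 × 0.11 × 1.65 = 0.09620 m³/s
w_2 = (9.5 − 3.2)/2 = 3.15 m; q_2 = 0.63 × 0.24 × 3.15 = 0.4763 m³/s
w_3 = (15.7 − 6.5)/2 = 4.6 m; q_3 = 0.86 × 0.34 × 4.6 = 1.345 m³/s
w_4 = (18.4 − 9.5)/2 = 4.45 m; q_4 = 0.88 × 0.37 × 4.45 = 1.449 m³/s
w_5 = (23.6 − 15.7)/2 = 3.95 m; q_5 = 1.14 × 0.40 × 3.95 = 1.801 m³/s
w_6 = (27.2 − 18.4)/2 = 4.4 m; q_6 = 0.73 × 0.25 × 4.4 = 0.8030 m³/s
w_7 = (27.2 − 23.6)/2 = 1.8 m; q_7 = 0.40 × 0.10 × 1.8 = 0.07200 m³/s
Q = Σ qᵢ = 6.043 m³/s

6.04 m³/s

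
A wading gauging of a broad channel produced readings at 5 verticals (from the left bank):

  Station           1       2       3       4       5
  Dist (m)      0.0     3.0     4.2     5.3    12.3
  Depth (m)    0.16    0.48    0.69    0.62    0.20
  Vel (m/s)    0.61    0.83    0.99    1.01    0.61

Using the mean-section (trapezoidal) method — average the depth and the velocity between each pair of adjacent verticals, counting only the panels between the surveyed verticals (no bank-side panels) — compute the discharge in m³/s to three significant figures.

4.38 m³/s

Panel 1-2: Δb = 3 m, d̄ = (0.16+0.48)/2 = 0.32, v̄ = (0.61+0.83)/2 = 0.72 → q = 3×0.32×0.72 = 0.6912 m³/s
Panel 2-3: Δb = 1.2 m, d̄ = (0.48+0.69)/2 = 0.585, v̄ = (0.83+0.99)/2 = 0.91 → q = 1.2×0.585×0.91 = 0.6388 m³/s
Panel 3-4: Δb = 1.1 m, d̄ = (0.69+0.62)/2 = 0.655, v̄ = (0.99+1.01)/2 = 1 → q = 1.1×0.655×1 = 0.7205 m³/s
Panel 4-5: Δb = 7 m, d̄ = (0.62+0.20)/2 = 0.41, v̄ = (1.01+0.61)/2 = 0.81 → q = 7×0.41×0.81 = 2.325 m³/s
Q = Σ q = 4.375 m³/s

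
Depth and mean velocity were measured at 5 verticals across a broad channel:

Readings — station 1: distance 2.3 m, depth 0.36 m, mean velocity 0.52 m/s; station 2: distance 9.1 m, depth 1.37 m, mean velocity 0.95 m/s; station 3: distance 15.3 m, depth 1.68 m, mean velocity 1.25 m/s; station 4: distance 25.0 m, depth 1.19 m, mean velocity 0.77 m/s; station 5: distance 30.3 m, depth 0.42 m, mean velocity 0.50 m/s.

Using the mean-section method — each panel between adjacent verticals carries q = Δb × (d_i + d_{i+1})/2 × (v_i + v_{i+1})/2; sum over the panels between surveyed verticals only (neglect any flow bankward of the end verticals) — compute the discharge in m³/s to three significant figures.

31.5 m³/s

Panel 1-2: Δb = 6.8 m, d̄ = (0.36+1.37)/2 = 0.865, v̄ = (0.52+0.95)/2 = 0.735 → q = 6.8×0.865×0.735 = 4.323 m³/s
Panel 2-3: Δb = 6.2 m, d̄ = (1.37+1.68)/2 = 1.525, v̄ = (0.95+1.25)/2 = 1.1 → q = 6.2×1.525×1.1 = 10.40 m³/s
Panel 3-4: Δb = 9.7 m, d̄ = (1.68+1.19)/2 = 1.435, v̄ = (1.25+0.77)/2 = 1.01 → q = 9.7×1.435×1.01 = 14.06 m³/s
Panel 4-5: Δb = 5.3 m, d̄ = (1.19+0.42)/2 = 0.805, v̄ = (0.77+0.50)/2 = 0.635 → q = 5.3×0.805×0.635 = 2.709 m³/s
Q = Σ q = 31.49 m³/s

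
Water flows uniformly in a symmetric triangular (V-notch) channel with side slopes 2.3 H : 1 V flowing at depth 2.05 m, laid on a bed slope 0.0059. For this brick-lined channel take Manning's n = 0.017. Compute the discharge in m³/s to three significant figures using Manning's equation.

41.9 m³/s

A = z·y² = 2.3×2.05² = 9.666 m²
P = 2y√(1+z²) = 2×2.05×√(1+2.3²) = 10.28 m
R = A/P = 9.666/10.28 = 0.9400 m
Q = (1/n)·A·R^(2/3)·S^(1/2) = (1/0.017) × 9.666 × 0.9400^(2/3) × 0.0059^(1/2) = 41.91 m³/s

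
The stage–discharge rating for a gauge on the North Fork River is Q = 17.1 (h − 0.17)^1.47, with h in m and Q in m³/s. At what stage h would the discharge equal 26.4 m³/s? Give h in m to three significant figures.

h − h₀ = (Q/C)^(1/b) = (26.4/17.1)^(1/1.47) = 1.344 m
h = 0.17 + 1.344 = 1.514 m

1.51 m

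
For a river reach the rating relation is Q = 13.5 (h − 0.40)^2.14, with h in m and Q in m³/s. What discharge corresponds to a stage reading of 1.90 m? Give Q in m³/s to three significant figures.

32.1 m³/s

Q = 13.5 × (1.90 − 0.40)^2.14 = 13.5 × 1.5^2.14 = 32.15 m³/s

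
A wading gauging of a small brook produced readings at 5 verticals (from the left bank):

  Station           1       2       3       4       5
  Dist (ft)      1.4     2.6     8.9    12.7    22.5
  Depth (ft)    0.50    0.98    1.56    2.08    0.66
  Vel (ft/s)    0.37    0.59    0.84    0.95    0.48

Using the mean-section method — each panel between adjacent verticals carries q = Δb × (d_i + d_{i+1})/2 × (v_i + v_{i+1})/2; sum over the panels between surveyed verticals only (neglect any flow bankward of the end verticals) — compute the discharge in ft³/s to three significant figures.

21.9 ft³/s

Panel 1-2: Δb = 1.2 ft, d̄ = (0.50+0.98)/2 = 0.74, v̄ = (0.37+0.59)/2 = 0.48 → q = 1.2×0.74×0.48 = 0.4262 ft³/s
Panel 2-3: Δb = 6.3 ft, d̄ = (0.98+1.56)/2 = 1.27, v̄ = (0.59+0.84)/2 = 0.715 → q = 6.3×1.27×0.715 = 5.721 ft³/s
Panel 3-4: Δb = 3.8 ft, d̄ = (1.56+2.08)/2 = 1.82, v̄ = (0.84+0.95)/2 = 0.895 → q = 3.8×1.82×0.895 = 6.190 ft³/s
Panel 4-5: Δb = 9.8 ft, d̄ = (2.08+0.66)/2 = 1.37, v̄ = (0.95+0.48)/2 = 0.715 → q = 9.8×1.37×0.715 = 9.600 ft³/s
Q = Σ q = 21.94 ft³/s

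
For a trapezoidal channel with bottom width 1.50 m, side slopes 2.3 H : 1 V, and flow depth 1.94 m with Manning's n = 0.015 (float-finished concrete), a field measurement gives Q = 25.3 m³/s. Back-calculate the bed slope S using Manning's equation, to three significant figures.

A = (b + z·y)·y = (1.50 + 2.3×1.94)×1.94 = 11.57 m²
P = b + 2y√(1+z²) = 1.50 + 2×1.94×√(1+2.3²) = 11.23 m
R = A/P = 11.57/11.23 = 1.030 m
S = (Q·n / (1·A·R^(2/3)))² = (25.3×0.015 / (1×11.57×1.020))² = 0.001035

0.00104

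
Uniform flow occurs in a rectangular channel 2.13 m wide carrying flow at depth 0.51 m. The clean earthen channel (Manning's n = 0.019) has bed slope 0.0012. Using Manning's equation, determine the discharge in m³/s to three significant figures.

0.974 m³/s

A = b·y = 2.13 × 0.51 = 1.086 m²
P = b + 2y = 2.13 + 2×0.51 = 3.150 m
R = A/P = 1.086/3.150 = 0.3449 m
Q = (1/n)·A·R^(2/3)·S^(1/2) = (1/0.019) × 1.086 × 0.3449^(2/3) × 0.0012^(1/2) = 0.9740 m³/s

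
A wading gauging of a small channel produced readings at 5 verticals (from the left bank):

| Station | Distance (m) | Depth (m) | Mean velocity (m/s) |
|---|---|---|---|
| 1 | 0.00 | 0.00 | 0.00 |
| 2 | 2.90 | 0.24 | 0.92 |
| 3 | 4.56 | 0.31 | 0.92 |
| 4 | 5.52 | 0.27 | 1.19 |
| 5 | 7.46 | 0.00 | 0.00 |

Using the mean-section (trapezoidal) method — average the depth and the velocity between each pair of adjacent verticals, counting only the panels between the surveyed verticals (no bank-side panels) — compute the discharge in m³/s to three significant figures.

Panel 1-2: Δb = 2.9 m, d̄ = (0.00+0.24)/2 = 0.12, v̄ = (0.00+0.92)/2 = 0.46 → q = 2.9×0.12×0.46 = 0.1601 m³/s
Panel 2-3: Δb = 1.66 m, d̄ = (0.24+0.31)/2 = 0.275, v̄ = (0.92+0.92)/2 = 0.92 → q = 1.66×0.275×0.92 = 0.4200 m³/s
Panel 3-4: Δb = 0.96 m, d̄ = (0.31+0.27)/2 = 0.29, v̄ = (0.92+1.19)/2 = 1.055 → q = 0.96×0.29×1.055 = 0.2937 m³/s
Panel 4-5: Δb = 1.94 m, d̄ = (0.27+0.00)/2 = 0.135, v̄ = (1.19+0.00)/2 = 0.595 → q = 1.94×0.135×0.595 = 0.1558 m³/s
Q = Σ q = 1.030 m³/s

1.03 m³/s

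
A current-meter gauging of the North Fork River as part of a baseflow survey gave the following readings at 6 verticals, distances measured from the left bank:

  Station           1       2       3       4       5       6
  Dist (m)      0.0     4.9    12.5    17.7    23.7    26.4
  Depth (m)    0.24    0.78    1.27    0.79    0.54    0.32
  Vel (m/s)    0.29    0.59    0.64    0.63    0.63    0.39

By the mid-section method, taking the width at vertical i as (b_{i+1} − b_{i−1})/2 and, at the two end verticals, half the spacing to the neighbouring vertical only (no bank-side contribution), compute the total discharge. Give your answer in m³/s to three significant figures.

w_1 = (4.9 − 0.0)/2 = 2.45 m; q_1 = 0.29 × 0.24 × 2.45 = 0.1705 m³/s
w_2 = (12.5 − 0.0)/2 = 6.25 m; q_2 = 0.59 × 0.78 × 6.25 = 2.876 m³/s
w_3 = (17.7 − 4.9)/2 = 6.4 m; q_3 = 0.64 × 1.27 × 6.4 = 5.202 m³/s
w_4 = (23.7 − 12.5)/2 = 5.6 m; q_4 = 0.63 × 0.79 × 5.6 = 2.787 m³/s
w_5 = (26.4 − 17.7)/2 = 4.35 m; q_5 = 0.63 × 0.54 × 4.35 = 1.480 m³/s
w_6 = (26.4 − 23.7)/2 = 1.35 m; q_6 = 0.39 × 0.32 × 1.35 = 0.1685 m³/s
Q = Σ qᵢ = 12.68 m³/s

12.7 m³/s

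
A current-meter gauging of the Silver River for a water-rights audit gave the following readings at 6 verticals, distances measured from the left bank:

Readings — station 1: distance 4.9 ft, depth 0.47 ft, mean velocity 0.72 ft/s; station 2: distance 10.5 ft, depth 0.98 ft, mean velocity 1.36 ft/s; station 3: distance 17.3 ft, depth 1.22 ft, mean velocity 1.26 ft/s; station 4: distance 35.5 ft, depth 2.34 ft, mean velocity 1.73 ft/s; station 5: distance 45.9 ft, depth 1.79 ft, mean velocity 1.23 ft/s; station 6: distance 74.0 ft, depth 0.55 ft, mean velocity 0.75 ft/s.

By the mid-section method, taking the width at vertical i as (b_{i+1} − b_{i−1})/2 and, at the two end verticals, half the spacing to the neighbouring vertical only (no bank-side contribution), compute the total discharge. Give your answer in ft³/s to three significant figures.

134 ft³/s

w_1 = (10.5 − 4.9)/2 = 2.8 ft; q_1 = 0.72 × 0.47 × 2.8 = 0.9475 ft³/s
w_2 = (17.3 − 4.9)/2 = 6.2 ft; q_2 = 1.36 × 0.98 × 6.2 = 8.263 ft³/s
w_3 = (35.5 − 10.5)/2 = 12.5 ft; q_3 = 1.26 × 1.22 × 12.5 = 19.22 ft³/s
w_4 = (45.9 − 17.3)/2 = 14.3 ft; q_4 = 1.73 × 2.34 × 14.3 = 57.89 ft³/s
w_5 = (74.0 − 35.5)/2 = 19.25 ft; q_5 = 1.23 × 1.79 × 19.25 = 42.38 ft³/s
w_6 = (74.0 − 45.9)/2 = 14.05 ft; q_6 = 0.75 × 0.55 × 14.05 = 5.796 ft³/s
Q = Σ qᵢ = 134.5 ft³/s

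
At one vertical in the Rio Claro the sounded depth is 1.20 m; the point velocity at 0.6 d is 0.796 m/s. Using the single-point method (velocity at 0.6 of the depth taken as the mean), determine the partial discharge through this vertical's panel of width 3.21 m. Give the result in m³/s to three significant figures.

3.07 m³/s

v̄ = v₀.₆ = 0.796 m/s
q = v̄ × d × w = 0.7960 × 1.20 × 3.21 = 3.066 m³/s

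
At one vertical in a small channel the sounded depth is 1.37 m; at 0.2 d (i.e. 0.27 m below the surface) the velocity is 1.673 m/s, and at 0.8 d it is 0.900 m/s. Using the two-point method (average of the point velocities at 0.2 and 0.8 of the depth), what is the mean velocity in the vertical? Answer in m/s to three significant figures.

v̄ = (1.673 + 0.900) / 2 = 1.287 m/s

1.29 m/s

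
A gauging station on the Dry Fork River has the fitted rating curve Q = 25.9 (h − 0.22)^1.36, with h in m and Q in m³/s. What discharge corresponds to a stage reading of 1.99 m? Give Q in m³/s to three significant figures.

56.3 m³/s

Q = 25.9 × (1.99 − 0.22)^1.36 = 25.9 × 1.77^1.36 = 56.30 m³/s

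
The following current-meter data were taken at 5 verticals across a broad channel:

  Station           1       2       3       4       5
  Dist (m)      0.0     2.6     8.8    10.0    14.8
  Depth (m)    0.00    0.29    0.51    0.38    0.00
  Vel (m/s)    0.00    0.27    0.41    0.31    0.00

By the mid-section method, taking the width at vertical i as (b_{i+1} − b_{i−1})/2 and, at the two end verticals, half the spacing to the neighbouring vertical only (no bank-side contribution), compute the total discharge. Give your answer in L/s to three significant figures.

w_2 = (8.8 − 0.0)/2 = 4.4 m; q_2 = 0.27 × 0.29 × 4.4 = 0.3445 m³/s
w_3 = (10.0 − 2.6)/2 = 3.7 m; q_3 = 0.41 × 0.51 × 3.7 = 0.7737 m³/s
w_4 = (14.8 − 8.8)/2 = 3 m; q_4 = 0.31 × 0.38 × 3 = 0.3534 m³/s
Stations 1, 5 contribute zero (depth or velocity is 0).
Q = Σ qᵢ = 1.472 m³/s
= 1.472 × 1000 = 1472 L/s

1470 L/s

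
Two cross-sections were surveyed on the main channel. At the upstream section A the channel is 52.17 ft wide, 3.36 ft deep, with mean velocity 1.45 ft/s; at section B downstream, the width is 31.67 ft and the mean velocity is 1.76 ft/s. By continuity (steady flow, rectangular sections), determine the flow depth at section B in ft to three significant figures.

Q = A₁V₁ = (52.17×3.36) × 1.45 = 254.2 ft³/s
d₂ = Q/(b₂ V₂) = 254.2/(31.67×1.76) = 4.560 ft

4.56 ft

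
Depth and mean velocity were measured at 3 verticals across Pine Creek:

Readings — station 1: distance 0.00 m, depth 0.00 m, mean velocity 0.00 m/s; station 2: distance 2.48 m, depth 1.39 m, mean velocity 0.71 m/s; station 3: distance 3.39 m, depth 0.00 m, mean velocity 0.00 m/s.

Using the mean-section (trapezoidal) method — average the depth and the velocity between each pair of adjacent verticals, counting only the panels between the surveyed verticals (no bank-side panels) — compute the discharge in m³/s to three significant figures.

Panel 1-2: Δb = 2.48 m, d̄ = (0.00+1.39)/2 = 0.695, v̄ = (0.00+0.71)/2 = 0.355 → q = 2.48×0.695×0.355 = 0.6119 m³/s
Panel 2-3: Δb = 0.91 m, d̄ = (1.39+0.00)/2 = 0.695, v̄ = (0.71+0.00)/2 = 0.355 → q = 0.91×0.695×0.355 = 0.2245 m³/s
Q = Σ q = 0.8364 m³/s

0.836 m³/s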